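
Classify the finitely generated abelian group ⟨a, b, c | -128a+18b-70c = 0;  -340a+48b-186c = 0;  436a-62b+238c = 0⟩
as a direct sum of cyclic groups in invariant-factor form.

Answer: M ≅ ℤ/2 ⊕ ℤ/2 ⊕ ℤ/4

Derivation:
rank_ℚ(R)=3; free=3−3=0
SNF(R) diag = [2, 2, 4] → torsion [2, 2, 4]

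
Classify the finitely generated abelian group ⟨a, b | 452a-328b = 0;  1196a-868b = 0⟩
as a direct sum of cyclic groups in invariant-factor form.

rank_ℚ(R)=2; free=2−2=0
SNF(R) diag = [4, 12] → torsion [4, 12]

Answer: M ≅ ℤ/4 ⊕ ℤ/12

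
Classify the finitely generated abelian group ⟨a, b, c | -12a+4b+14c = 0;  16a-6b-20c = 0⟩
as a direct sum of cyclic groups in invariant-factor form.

Answer: M ≅ ℤ^1 ⊕ ℤ/2 ⊕ ℤ/2

Derivation:
rank_ℚ(R)=2; free=3−2=1
SNF(R) diag = [2, 2] → torsion [2, 2]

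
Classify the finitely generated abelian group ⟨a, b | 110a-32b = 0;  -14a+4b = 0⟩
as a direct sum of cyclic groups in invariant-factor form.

rank_ℚ(R)=2; free=2−2=0
SNF(R) diag = [2, 4] → torsion [2, 4]

Answer: M ≅ ℤ/2 ⊕ ℤ/4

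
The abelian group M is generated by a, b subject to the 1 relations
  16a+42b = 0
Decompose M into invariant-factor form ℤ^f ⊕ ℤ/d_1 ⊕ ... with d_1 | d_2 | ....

Answer: M ≅ ℤ^1 ⊕ ℤ/2

Derivation:
rank_ℚ(R)=1; free=2−1=1
SNF(R) diag = [2] → torsion [2]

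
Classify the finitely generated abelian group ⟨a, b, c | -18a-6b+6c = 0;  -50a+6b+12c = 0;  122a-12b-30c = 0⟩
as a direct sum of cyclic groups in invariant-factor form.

Answer: M ≅ ℤ/2 ⊕ ℤ/6 ⊕ ℤ/6

Derivation:
rank_ℚ(R)=3; free=3−3=0
SNF(R) diag = [2, 6, 6] → torsion [2, 6, 6]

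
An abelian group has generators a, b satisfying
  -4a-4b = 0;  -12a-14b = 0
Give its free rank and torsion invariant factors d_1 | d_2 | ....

rank_ℚ(R)=2; free=2−2=0
SNF(R) diag = [2, 4] → torsion [2, 4]

Answer: M ≅ ℤ/2 ⊕ ℤ/4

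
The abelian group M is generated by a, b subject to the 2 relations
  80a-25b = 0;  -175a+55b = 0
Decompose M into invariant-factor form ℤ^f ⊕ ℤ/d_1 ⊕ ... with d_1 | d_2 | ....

rank_ℚ(R)=2; free=2−2=0
SNF(R) diag = [5, 5] → torsion [5, 5]

Answer: M ≅ ℤ/5 ⊕ ℤ/5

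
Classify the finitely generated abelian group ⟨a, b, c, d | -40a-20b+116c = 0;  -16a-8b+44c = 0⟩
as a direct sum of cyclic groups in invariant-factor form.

rank_ℚ(R)=2; free=4−2=2
SNF(R) diag = [4, 12] → torsion [4, 12]

Answer: M ≅ ℤ^2 ⊕ ℤ/4 ⊕ ℤ/12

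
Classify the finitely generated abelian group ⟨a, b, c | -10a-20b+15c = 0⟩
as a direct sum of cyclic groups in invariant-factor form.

Answer: M ≅ ℤ^2 ⊕ ℤ/5

Derivation:
rank_ℚ(R)=1; free=3−1=2
SNF(R) diag = [5] → torsion [5]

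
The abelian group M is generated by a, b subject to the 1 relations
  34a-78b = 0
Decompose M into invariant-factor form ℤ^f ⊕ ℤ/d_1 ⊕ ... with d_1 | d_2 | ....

Answer: M ≅ ℤ^1 ⊕ ℤ/2

Derivation:
rank_ℚ(R)=1; free=2−1=1
SNF(R) diag = [2] → torsion [2]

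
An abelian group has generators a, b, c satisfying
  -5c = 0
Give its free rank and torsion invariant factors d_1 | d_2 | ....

Answer: M ≅ ℤ^2 ⊕ ℤ/5

Derivation:
rank_ℚ(R)=1; free=3−1=2
SNF(R) diag = [5] → torsion [5]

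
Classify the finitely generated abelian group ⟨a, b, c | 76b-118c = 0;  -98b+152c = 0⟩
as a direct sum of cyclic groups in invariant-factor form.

Answer: M ≅ ℤ^1 ⊕ ℤ/2 ⊕ ℤ/6

Derivation:
rank_ℚ(R)=2; free=3−2=1
SNF(R) diag = [2, 6] → torsion [2, 6]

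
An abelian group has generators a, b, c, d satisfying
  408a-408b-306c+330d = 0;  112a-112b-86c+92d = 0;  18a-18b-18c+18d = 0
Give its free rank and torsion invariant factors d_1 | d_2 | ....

rank_ℚ(R)=3; free=4−3=1
SNF(R) diag = [2, 6, 18] → torsion [2, 6, 18]

Answer: M ≅ ℤ^1 ⊕ ℤ/2 ⊕ ℤ/6 ⊕ ℤ/18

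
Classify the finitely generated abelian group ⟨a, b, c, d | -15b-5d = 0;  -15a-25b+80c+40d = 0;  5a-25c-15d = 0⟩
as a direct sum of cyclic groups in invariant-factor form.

Answer: M ≅ ℤ^1 ⊕ ℤ/5 ⊕ ℤ/5 ⊕ ℤ/5

Derivation:
rank_ℚ(R)=3; free=4−3=1
SNF(R) diag = [5, 5, 5] → torsion [5, 5, 5]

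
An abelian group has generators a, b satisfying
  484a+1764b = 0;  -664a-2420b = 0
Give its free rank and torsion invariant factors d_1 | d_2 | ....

rank_ℚ(R)=2; free=2−2=0
SNF(R) diag = [4, 4] → torsion [4, 4]

Answer: M ≅ ℤ/4 ⊕ ℤ/4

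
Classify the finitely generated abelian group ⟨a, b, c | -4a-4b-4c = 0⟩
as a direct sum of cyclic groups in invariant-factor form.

Answer: M ≅ ℤ^2 ⊕ ℤ/4

Derivation:
rank_ℚ(R)=1; free=3−1=2
SNF(R) diag = [4] → torsion [4]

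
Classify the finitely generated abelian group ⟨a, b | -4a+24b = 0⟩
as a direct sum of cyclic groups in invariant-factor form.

Answer: M ≅ ℤ^1 ⊕ ℤ/4

Derivation:
rank_ℚ(R)=1; free=2−1=1
SNF(R) diag = [4] → torsion [4]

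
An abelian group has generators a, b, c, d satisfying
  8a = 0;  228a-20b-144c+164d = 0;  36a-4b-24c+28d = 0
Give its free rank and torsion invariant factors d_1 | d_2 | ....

Answer: M ≅ ℤ^1 ⊕ ℤ/4 ⊕ ℤ/8 ⊕ ℤ/24

Derivation:
rank_ℚ(R)=3; free=4−3=1
SNF(R) diag = [4, 8, 24] → torsion [4, 8, 24]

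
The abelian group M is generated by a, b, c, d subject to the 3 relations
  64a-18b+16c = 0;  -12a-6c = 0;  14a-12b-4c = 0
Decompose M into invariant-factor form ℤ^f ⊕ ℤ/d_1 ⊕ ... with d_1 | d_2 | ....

Answer: M ≅ ℤ^1 ⊕ ℤ/2 ⊕ ℤ/6 ⊕ ℤ/6

Derivation:
rank_ℚ(R)=3; free=4−3=1
SNF(R) diag = [2, 6, 6] → torsion [2, 6, 6]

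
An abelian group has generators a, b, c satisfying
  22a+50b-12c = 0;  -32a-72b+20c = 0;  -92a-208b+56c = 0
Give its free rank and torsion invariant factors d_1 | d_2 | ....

Answer: M ≅ ℤ/2 ⊕ ℤ/4 ⊕ ℤ/4

Derivation:
rank_ℚ(R)=3; free=3−3=0
SNF(R) diag = [2, 4, 4] → torsion [2, 4, 4]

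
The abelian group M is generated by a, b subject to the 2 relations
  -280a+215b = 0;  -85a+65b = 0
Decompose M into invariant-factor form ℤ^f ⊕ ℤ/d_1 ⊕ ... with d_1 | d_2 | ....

rank_ℚ(R)=2; free=2−2=0
SNF(R) diag = [5, 15] → torsion [5, 15]

Answer: M ≅ ℤ/5 ⊕ ℤ/15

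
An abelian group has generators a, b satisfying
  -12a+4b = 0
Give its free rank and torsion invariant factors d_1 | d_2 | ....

rank_ℚ(R)=1; free=2−1=1
SNF(R) diag = [4] → torsion [4]

Answer: M ≅ ℤ^1 ⊕ ℤ/4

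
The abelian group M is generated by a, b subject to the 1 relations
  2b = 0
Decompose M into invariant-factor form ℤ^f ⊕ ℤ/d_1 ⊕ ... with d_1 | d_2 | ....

Answer: M ≅ ℤ^1 ⊕ ℤ/2

Derivation:
rank_ℚ(R)=1; free=2−1=1
SNF(R) diag = [2] → torsion [2]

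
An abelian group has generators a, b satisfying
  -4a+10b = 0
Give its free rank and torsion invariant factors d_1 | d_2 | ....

Answer: M ≅ ℤ^1 ⊕ ℤ/2

Derivation:
rank_ℚ(R)=1; free=2−1=1
SNF(R) diag = [2] → torsion [2]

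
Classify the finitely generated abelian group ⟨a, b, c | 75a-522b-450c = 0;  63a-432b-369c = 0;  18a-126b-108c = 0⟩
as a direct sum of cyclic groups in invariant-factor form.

rank_ℚ(R)=3; free=3−3=0
SNF(R) diag = [3, 9, 18] → torsion [3, 9, 18]

Answer: M ≅ ℤ/3 ⊕ ℤ/9 ⊕ ℤ/18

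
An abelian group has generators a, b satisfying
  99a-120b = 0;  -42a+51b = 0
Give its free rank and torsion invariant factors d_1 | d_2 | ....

Answer: M ≅ ℤ/3 ⊕ ℤ/3

Derivation:
rank_ℚ(R)=2; free=2−2=0
SNF(R) diag = [3, 3] → torsion [3, 3]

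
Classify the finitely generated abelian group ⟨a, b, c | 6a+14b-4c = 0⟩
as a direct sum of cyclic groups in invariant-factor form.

rank_ℚ(R)=1; free=3−1=2
SNF(R) diag = [2] → torsion [2]

Answer: M ≅ ℤ^2 ⊕ ℤ/2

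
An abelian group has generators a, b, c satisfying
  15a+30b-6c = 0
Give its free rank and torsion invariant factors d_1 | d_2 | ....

Answer: M ≅ ℤ^2 ⊕ ℤ/3

Derivation:
rank_ℚ(R)=1; free=3−1=2
SNF(R) diag = [3] → torsion [3]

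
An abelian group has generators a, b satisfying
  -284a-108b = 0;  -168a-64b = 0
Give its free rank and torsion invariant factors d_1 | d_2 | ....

rank_ℚ(R)=2; free=2−2=0
SNF(R) diag = [4, 8] → torsion [4, 8]

Answer: M ≅ ℤ/4 ⊕ ℤ/8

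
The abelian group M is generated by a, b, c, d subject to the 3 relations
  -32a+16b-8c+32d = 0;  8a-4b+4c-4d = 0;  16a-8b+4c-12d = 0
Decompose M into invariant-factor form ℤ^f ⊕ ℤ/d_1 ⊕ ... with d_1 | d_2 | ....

rank_ℚ(R)=3; free=4−3=1
SNF(R) diag = [4, 4, 8] → torsion [4, 4, 8]

Answer: M ≅ ℤ^1 ⊕ ℤ/4 ⊕ ℤ/4 ⊕ ℤ/8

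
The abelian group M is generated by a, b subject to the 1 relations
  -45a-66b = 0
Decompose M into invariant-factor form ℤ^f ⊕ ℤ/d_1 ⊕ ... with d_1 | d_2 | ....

Answer: M ≅ ℤ^1 ⊕ ℤ/3

Derivation:
rank_ℚ(R)=1; free=2−1=1
SNF(R) diag = [3] → torsion [3]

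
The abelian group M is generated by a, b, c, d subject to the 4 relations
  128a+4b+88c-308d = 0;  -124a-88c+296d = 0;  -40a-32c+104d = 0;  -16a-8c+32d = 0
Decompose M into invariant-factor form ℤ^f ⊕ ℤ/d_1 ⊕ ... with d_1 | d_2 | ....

rank_ℚ(R)=4; free=4−4=0
SNF(R) diag = [4, 4, 8, 24] → torsion [4, 4, 8, 24]

Answer: M ≅ ℤ/4 ⊕ ℤ/4 ⊕ ℤ/8 ⊕ ℤ/24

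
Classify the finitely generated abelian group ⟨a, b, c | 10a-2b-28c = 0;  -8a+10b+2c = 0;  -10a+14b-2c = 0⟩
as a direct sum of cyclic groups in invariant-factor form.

rank_ℚ(R)=3; free=3−3=0
SNF(R) diag = [2, 6, 6] → torsion [2, 6, 6]

Answer: M ≅ ℤ/2 ⊕ ℤ/6 ⊕ ℤ/6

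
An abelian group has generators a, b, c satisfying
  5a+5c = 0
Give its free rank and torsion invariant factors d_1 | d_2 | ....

rank_ℚ(R)=1; free=3−1=2
SNF(R) diag = [5] → torsion [5]

Answer: M ≅ ℤ^2 ⊕ ℤ/5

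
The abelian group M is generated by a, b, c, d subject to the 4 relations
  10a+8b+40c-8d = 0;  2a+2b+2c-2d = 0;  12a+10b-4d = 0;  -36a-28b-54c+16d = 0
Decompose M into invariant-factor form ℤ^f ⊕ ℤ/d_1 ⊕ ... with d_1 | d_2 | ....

Answer: M ≅ ℤ/2 ⊕ ℤ/2 ⊕ ℤ/6 ⊕ ℤ/18

Derivation:
rank_ℚ(R)=4; free=4−4=0
SNF(R) diag = [2, 2, 6, 18] → torsion [2, 2, 6, 18]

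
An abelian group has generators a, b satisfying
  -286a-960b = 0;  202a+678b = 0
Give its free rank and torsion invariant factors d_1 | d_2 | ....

rank_ℚ(R)=2; free=2−2=0
SNF(R) diag = [2, 6] → torsion [2, 6]

Answer: M ≅ ℤ/2 ⊕ ℤ/6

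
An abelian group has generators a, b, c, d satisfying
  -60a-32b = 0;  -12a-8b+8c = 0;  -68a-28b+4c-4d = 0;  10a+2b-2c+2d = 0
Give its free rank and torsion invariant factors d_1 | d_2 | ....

rank_ℚ(R)=4; free=4−4=0
SNF(R) diag = [2, 4, 8, 24] → torsion [2, 4, 8, 24]

Answer: M ≅ ℤ/2 ⊕ ℤ/4 ⊕ ℤ/8 ⊕ ℤ/24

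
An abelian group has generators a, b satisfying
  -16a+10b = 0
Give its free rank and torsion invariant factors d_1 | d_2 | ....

Answer: M ≅ ℤ^1 ⊕ ℤ/2

Derivation:
rank_ℚ(R)=1; free=2−1=1
SNF(R) diag = [2] → torsion [2]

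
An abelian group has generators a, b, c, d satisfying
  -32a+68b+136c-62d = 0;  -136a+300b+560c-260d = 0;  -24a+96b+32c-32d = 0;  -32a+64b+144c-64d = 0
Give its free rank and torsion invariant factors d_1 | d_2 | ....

Answer: M ≅ ℤ/2 ⊕ ℤ/4 ⊕ ℤ/8 ⊕ ℤ/16

Derivation:
rank_ℚ(R)=4; free=4−4=0
SNF(R) diag = [2, 4, 8, 16] → torsion [2, 4, 8, 16]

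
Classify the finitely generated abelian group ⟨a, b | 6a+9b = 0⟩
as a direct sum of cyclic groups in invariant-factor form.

rank_ℚ(R)=1; free=2−1=1
SNF(R) diag = [3] → torsion [3]

Answer: M ≅ ℤ^1 ⊕ ℤ/3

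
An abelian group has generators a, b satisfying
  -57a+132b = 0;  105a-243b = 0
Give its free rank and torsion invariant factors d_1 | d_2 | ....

rank_ℚ(R)=2; free=2−2=0
SNF(R) diag = [3, 3] → torsion [3, 3]

Answer: M ≅ ℤ/3 ⊕ ℤ/3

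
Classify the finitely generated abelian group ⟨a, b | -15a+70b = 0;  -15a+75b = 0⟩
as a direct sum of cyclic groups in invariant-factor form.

rank_ℚ(R)=2; free=2−2=0
SNF(R) diag = [5, 15] → torsion [5, 15]

Answer: M ≅ ℤ/5 ⊕ ℤ/15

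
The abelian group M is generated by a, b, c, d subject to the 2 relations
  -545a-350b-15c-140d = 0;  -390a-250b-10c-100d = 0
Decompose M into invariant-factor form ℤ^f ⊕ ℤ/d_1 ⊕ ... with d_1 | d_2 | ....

rank_ℚ(R)=2; free=4−2=2
SNF(R) diag = [5, 10] → torsion [5, 10]

Answer: M ≅ ℤ^2 ⊕ ℤ/5 ⊕ ℤ/10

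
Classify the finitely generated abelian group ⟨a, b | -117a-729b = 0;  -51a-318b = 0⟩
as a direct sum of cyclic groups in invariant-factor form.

Answer: M ≅ ℤ/3 ⊕ ℤ/9

Derivation:
rank_ℚ(R)=2; free=2−2=0
SNF(R) diag = [3, 9] → torsion [3, 9]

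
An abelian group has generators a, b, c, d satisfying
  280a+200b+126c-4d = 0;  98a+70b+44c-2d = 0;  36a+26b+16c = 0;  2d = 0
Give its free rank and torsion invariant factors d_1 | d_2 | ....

rank_ℚ(R)=4; free=4−4=0
SNF(R) diag = [2, 2, 2, 2] → torsion [2, 2, 2, 2]

Answer: M ≅ ℤ/2 ⊕ ℤ/2 ⊕ ℤ/2 ⊕ ℤ/2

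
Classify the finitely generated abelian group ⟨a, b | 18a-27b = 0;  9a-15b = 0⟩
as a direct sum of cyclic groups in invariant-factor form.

Answer: M ≅ ℤ/3 ⊕ ℤ/9

Derivation:
rank_ℚ(R)=2; free=2−2=0
SNF(R) diag = [3, 9] → torsion [3, 9]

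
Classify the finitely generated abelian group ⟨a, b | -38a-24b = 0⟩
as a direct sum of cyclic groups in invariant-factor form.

rank_ℚ(R)=1; free=2−1=1
SNF(R) diag = [2] → torsion [2]

Answer: M ≅ ℤ^1 ⊕ ℤ/2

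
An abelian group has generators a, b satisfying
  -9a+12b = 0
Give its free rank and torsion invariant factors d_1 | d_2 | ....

Answer: M ≅ ℤ^1 ⊕ ℤ/3

Derivation:
rank_ℚ(R)=1; free=2−1=1
SNF(R) diag = [3] → torsion [3]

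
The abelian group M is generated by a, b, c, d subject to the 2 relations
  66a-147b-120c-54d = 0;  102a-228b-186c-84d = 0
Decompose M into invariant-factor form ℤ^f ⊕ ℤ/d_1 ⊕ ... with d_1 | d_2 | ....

rank_ℚ(R)=2; free=4−2=2
SNF(R) diag = [3, 6] → torsion [3, 6]

Answer: M ≅ ℤ^2 ⊕ ℤ/3 ⊕ ℤ/6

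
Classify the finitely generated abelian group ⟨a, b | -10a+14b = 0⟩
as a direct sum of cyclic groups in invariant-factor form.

rank_ℚ(R)=1; free=2−1=1
SNF(R) diag = [2] → torsion [2]

Answer: M ≅ ℤ^1 ⊕ ℤ/2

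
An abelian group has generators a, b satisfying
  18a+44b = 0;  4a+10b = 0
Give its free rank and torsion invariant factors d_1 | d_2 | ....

rank_ℚ(R)=2; free=2−2=0
SNF(R) diag = [2, 2] → torsion [2, 2]

Answer: M ≅ ℤ/2 ⊕ ℤ/2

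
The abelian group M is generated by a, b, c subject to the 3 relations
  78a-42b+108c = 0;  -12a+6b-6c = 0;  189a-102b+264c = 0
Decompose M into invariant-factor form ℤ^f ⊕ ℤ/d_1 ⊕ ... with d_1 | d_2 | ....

rank_ℚ(R)=3; free=3−3=0
SNF(R) diag = [3, 6, 6] → torsion [3, 6, 6]

Answer: M ≅ ℤ/3 ⊕ ℤ/6 ⊕ ℤ/6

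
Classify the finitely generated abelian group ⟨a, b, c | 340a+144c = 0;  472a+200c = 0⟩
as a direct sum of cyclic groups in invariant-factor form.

rank_ℚ(R)=2; free=3−2=1
SNF(R) diag = [4, 8] → torsion [4, 8]

Answer: M ≅ ℤ^1 ⊕ ℤ/4 ⊕ ℤ/8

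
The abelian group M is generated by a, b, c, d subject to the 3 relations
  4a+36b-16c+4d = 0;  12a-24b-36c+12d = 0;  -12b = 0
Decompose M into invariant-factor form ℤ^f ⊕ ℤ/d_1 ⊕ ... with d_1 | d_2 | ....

Answer: M ≅ ℤ^1 ⊕ ℤ/4 ⊕ ℤ/12 ⊕ ℤ/12

Derivation:
rank_ℚ(R)=3; free=4−3=1
SNF(R) diag = [4, 12, 12] → torsion [4, 12, 12]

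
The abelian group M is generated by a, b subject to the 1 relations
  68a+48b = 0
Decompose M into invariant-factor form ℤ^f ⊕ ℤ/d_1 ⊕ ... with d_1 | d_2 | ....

rank_ℚ(R)=1; free=2−1=1
SNF(R) diag = [4] → torsion [4]

Answer: M ≅ ℤ^1 ⊕ ℤ/4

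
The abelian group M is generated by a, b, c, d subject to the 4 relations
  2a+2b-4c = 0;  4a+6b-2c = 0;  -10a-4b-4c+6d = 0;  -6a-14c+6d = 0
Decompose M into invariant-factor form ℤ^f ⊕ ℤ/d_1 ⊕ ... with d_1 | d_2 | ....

rank_ℚ(R)=4; free=4−4=0
SNF(R) diag = [2, 2, 2, 6] → torsion [2, 2, 2, 6]

Answer: M ≅ ℤ/2 ⊕ ℤ/2 ⊕ ℤ/2 ⊕ ℤ/6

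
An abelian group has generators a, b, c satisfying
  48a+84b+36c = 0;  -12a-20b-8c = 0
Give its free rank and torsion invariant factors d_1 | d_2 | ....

rank_ℚ(R)=2; free=3−2=1
SNF(R) diag = [4, 12] → torsion [4, 12]

Answer: M ≅ ℤ^1 ⊕ ℤ/4 ⊕ ℤ/12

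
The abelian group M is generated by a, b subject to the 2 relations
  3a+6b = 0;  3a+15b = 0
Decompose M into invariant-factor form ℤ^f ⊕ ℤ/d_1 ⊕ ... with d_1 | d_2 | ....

Answer: M ≅ ℤ/3 ⊕ ℤ/9

Derivation:
rank_ℚ(R)=2; free=2−2=0
SNF(R) diag = [3, 9] → torsion [3, 9]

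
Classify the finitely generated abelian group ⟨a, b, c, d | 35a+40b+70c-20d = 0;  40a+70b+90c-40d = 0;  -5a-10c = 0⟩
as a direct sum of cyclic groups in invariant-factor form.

Answer: M ≅ ℤ^1 ⊕ ℤ/5 ⊕ ℤ/10 ⊕ ℤ/20

Derivation:
rank_ℚ(R)=3; free=4−3=1
SNF(R) diag = [5, 10, 20] → torsion [5, 10, 20]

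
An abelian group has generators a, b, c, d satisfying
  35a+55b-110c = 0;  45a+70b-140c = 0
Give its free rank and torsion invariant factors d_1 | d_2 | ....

rank_ℚ(R)=2; free=4−2=2
SNF(R) diag = [5, 5] → torsion [5, 5]

Answer: M ≅ ℤ^2 ⊕ ℤ/5 ⊕ ℤ/5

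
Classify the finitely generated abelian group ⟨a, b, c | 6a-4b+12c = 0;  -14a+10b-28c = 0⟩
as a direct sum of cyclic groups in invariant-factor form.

Answer: M ≅ ℤ^1 ⊕ ℤ/2 ⊕ ℤ/2

Derivation:
rank_ℚ(R)=2; free=3−2=1
SNF(R) diag = [2, 2] → torsion [2, 2]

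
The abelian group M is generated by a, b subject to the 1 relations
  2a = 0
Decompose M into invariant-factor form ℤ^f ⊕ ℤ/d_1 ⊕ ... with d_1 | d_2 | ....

rank_ℚ(R)=1; free=2−1=1
SNF(R) diag = [2] → torsion [2]

Answer: M ≅ ℤ^1 ⊕ ℤ/2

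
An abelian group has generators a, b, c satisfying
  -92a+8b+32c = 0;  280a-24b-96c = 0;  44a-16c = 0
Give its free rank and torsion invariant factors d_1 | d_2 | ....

Answer: M ≅ ℤ/4 ⊕ ℤ/8 ⊕ ℤ/16

Derivation:
rank_ℚ(R)=3; free=3−3=0
SNF(R) diag = [4, 8, 16] → torsion [4, 8, 16]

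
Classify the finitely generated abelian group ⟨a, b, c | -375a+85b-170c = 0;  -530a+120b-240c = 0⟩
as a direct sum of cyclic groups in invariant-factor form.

rank_ℚ(R)=2; free=3−2=1
SNF(R) diag = [5, 10] → torsion [5, 10]

Answer: M ≅ ℤ^1 ⊕ ℤ/5 ⊕ ℤ/10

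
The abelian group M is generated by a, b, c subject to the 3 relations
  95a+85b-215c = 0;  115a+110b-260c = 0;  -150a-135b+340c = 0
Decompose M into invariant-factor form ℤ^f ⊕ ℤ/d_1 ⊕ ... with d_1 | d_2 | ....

rank_ℚ(R)=3; free=3−3=0
SNF(R) diag = [5, 5, 15] → torsion [5, 5, 15]

Answer: M ≅ ℤ/5 ⊕ ℤ/5 ⊕ ℤ/15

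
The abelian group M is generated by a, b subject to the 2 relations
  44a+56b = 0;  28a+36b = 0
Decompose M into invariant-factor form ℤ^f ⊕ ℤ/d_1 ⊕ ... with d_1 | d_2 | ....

rank_ℚ(R)=2; free=2−2=0
SNF(R) diag = [4, 4] → torsion [4, 4]

Answer: M ≅ ℤ/4 ⊕ ℤ/4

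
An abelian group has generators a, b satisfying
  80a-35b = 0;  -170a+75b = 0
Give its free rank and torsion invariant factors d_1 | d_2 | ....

rank_ℚ(R)=2; free=2−2=0
SNF(R) diag = [5, 10] → torsion [5, 10]

Answer: M ≅ ℤ/5 ⊕ ℤ/10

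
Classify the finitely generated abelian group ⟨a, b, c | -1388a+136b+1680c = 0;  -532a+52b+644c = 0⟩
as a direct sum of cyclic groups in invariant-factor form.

Answer: M ≅ ℤ^1 ⊕ ℤ/4 ⊕ ℤ/4

Derivation:
rank_ℚ(R)=2; free=3−2=1
SNF(R) diag = [4, 4] → torsion [4, 4]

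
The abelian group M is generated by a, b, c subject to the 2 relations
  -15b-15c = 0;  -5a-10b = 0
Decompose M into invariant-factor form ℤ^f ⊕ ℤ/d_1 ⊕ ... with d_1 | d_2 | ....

Answer: M ≅ ℤ^1 ⊕ ℤ/5 ⊕ ℤ/15

Derivation:
rank_ℚ(R)=2; free=3−2=1
SNF(R) diag = [5, 15] → torsion [5, 15]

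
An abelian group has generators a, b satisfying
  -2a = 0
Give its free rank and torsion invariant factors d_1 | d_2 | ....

rank_ℚ(R)=1; free=2−1=1
SNF(R) diag = [2] → torsion [2]

Answer: M ≅ ℤ^1 ⊕ ℤ/2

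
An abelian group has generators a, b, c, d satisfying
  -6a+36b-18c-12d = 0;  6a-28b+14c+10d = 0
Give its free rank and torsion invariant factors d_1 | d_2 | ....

Answer: M ≅ ℤ^2 ⊕ ℤ/2 ⊕ ℤ/6

Derivation:
rank_ℚ(R)=2; free=4−2=2
SNF(R) diag = [2, 6] → torsion [2, 6]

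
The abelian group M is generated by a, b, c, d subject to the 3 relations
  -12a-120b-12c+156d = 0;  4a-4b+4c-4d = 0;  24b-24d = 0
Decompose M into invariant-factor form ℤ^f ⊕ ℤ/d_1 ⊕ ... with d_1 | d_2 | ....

Answer: M ≅ ℤ^1 ⊕ ℤ/4 ⊕ ℤ/12 ⊕ ℤ/24

Derivation:
rank_ℚ(R)=3; free=4−3=1
SNF(R) diag = [4, 12, 24] → torsion [4, 12, 24]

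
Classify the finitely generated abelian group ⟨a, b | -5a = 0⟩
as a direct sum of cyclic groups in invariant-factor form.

Answer: M ≅ ℤ^1 ⊕ ℤ/5

Derivation:
rank_ℚ(R)=1; free=2−1=1
SNF(R) diag = [5] → torsion [5]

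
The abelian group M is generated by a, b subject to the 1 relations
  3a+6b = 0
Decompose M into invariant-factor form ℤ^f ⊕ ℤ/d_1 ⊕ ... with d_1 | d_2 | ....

rank_ℚ(R)=1; free=2−1=1
SNF(R) diag = [3] → torsion [3]

Answer: M ≅ ℤ^1 ⊕ ℤ/3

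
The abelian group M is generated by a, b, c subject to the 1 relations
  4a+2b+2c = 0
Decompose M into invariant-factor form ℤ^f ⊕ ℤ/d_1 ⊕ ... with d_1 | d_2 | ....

Answer: M ≅ ℤ^2 ⊕ ℤ/2

Derivation:
rank_ℚ(R)=1; free=3−1=2
SNF(R) diag = [2] → torsion [2]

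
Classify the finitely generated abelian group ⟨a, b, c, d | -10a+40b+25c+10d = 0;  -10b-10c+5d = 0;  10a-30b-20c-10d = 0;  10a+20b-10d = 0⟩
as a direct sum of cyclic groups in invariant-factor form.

rank_ℚ(R)=4; free=4−4=0
SNF(R) diag = [5, 5, 10, 10] → torsion [5, 5, 10, 10]

Answer: M ≅ ℤ/5 ⊕ ℤ/5 ⊕ ℤ/10 ⊕ ℤ/10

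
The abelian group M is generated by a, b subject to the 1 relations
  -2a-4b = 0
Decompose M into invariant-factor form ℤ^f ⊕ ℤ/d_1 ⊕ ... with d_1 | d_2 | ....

rank_ℚ(R)=1; free=2−1=1
SNF(R) diag = [2] → torsion [2]

Answer: M ≅ ℤ^1 ⊕ ℤ/2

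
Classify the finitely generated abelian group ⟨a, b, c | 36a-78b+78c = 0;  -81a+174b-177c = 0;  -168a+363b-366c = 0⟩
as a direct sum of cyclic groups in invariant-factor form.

rank_ℚ(R)=3; free=3−3=0
SNF(R) diag = [3, 3, 6] → torsion [3, 3, 6]

Answer: M ≅ ℤ/3 ⊕ ℤ/3 ⊕ ℤ/6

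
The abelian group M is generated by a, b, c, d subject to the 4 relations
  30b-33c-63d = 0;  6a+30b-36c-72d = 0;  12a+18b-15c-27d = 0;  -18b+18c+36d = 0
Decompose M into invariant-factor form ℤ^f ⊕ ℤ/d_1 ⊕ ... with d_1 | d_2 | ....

rank_ℚ(R)=4; free=4−4=0
SNF(R) diag = [3, 6, 18, 18] → torsion [3, 6, 18, 18]

Answer: M ≅ ℤ/3 ⊕ ℤ/6 ⊕ ℤ/18 ⊕ ℤ/18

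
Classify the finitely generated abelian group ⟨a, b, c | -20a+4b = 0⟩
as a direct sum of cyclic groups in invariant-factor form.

Answer: M ≅ ℤ^2 ⊕ ℤ/4

Derivation:
rank_ℚ(R)=1; free=3−1=2
SNF(R) diag = [4] → torsion [4]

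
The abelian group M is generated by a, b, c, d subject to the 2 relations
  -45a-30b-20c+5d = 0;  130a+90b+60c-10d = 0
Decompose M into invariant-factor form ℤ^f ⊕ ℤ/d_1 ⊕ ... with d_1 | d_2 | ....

Answer: M ≅ ℤ^2 ⊕ ℤ/5 ⊕ ℤ/10

Derivation:
rank_ℚ(R)=2; free=4−2=2
SNF(R) diag = [5, 10] → torsion [5, 10]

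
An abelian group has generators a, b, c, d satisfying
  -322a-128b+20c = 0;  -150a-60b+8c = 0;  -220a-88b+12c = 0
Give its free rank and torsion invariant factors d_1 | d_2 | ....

rank_ℚ(R)=3; free=4−3=1
SNF(R) diag = [2, 4, 4] → torsion [2, 4, 4]

Answer: M ≅ ℤ^1 ⊕ ℤ/2 ⊕ ℤ/4 ⊕ ℤ/4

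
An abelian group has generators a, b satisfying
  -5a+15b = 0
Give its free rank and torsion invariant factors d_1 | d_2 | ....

Answer: M ≅ ℤ^1 ⊕ ℤ/5

Derivation:
rank_ℚ(R)=1; free=2−1=1
SNF(R) diag = [5] → torsion [5]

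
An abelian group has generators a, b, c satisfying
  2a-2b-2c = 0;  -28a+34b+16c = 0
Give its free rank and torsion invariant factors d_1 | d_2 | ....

Answer: M ≅ ℤ^1 ⊕ ℤ/2 ⊕ ℤ/6

Derivation:
rank_ℚ(R)=2; free=3−2=1
SNF(R) diag = [2, 6] → torsion [2, 6]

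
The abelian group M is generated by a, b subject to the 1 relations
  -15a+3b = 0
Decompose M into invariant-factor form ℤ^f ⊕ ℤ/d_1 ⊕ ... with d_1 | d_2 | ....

rank_ℚ(R)=1; free=2−1=1
SNF(R) diag = [3] → torsion [3]

Answer: M ≅ ℤ^1 ⊕ ℤ/3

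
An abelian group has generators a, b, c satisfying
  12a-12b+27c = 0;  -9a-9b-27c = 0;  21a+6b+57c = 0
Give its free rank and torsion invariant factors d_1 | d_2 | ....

Answer: M ≅ ℤ/3 ⊕ ℤ/3 ⊕ ℤ/9

Derivation:
rank_ℚ(R)=3; free=3−3=0
SNF(R) diag = [3, 3, 9] → torsion [3, 3, 9]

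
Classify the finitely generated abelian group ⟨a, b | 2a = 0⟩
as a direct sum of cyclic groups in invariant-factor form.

Answer: M ≅ ℤ^1 ⊕ ℤ/2

Derivation:
rank_ℚ(R)=1; free=2−1=1
SNF(R) diag = [2] → torsion [2]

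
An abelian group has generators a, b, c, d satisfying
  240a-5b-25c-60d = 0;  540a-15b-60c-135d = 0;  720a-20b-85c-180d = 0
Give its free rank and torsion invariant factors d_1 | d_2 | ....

rank_ℚ(R)=3; free=4−3=1
SNF(R) diag = [5, 15, 15] → torsion [5, 15, 15]

Answer: M ≅ ℤ^1 ⊕ ℤ/5 ⊕ ℤ/15 ⊕ ℤ/15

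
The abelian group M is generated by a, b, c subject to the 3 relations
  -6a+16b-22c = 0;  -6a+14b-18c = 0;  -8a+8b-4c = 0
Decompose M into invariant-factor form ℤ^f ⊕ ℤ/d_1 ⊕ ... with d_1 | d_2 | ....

rank_ℚ(R)=3; free=3−3=0
SNF(R) diag = [2, 2, 4] → torsion [2, 2, 4]

Answer: M ≅ ℤ/2 ⊕ ℤ/2 ⊕ ℤ/4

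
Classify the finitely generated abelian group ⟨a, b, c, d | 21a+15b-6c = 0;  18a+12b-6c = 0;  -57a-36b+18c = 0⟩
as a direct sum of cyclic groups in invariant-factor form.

rank_ℚ(R)=3; free=4−3=1
SNF(R) diag = [3, 3, 6] → torsion [3, 3, 6]

Answer: M ≅ ℤ^1 ⊕ ℤ/3 ⊕ ℤ/3 ⊕ ℤ/6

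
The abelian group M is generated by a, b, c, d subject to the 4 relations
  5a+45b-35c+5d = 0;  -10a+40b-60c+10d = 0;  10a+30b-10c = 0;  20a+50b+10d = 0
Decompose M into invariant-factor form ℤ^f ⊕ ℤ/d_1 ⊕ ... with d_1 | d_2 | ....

rank_ℚ(R)=4; free=4−4=0
SNF(R) diag = [5, 10, 10, 10] → torsion [5, 10, 10, 10]

Answer: M ≅ ℤ/5 ⊕ ℤ/10 ⊕ ℤ/10 ⊕ ℤ/10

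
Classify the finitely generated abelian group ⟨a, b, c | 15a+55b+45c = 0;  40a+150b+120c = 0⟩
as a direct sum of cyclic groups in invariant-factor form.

Answer: M ≅ ℤ^1 ⊕ ℤ/5 ⊕ ℤ/10

Derivation:
rank_ℚ(R)=2; free=3−2=1
SNF(R) diag = [5, 10] → torsion [5, 10]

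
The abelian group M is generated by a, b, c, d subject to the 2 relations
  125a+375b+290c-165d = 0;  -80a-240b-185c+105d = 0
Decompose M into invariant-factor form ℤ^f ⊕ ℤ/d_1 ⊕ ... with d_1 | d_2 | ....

rank_ℚ(R)=2; free=4−2=2
SNF(R) diag = [5, 15] → torsion [5, 15]

Answer: M ≅ ℤ^2 ⊕ ℤ/5 ⊕ ℤ/15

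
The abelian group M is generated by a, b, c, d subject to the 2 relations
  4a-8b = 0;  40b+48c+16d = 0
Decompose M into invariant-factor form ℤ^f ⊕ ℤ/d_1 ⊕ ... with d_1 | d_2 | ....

Answer: M ≅ ℤ^2 ⊕ ℤ/4 ⊕ ℤ/8

Derivation:
rank_ℚ(R)=2; free=4−2=2
SNF(R) diag = [4, 8] → torsion [4, 8]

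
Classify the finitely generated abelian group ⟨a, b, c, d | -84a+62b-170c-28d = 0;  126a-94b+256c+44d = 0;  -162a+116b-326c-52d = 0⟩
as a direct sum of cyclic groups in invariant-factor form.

Answer: M ≅ ℤ^1 ⊕ ℤ/2 ⊕ ℤ/6 ⊕ ℤ/12

Derivation:
rank_ℚ(R)=3; free=4−3=1
SNF(R) diag = [2, 6, 12] → torsion [2, 6, 12]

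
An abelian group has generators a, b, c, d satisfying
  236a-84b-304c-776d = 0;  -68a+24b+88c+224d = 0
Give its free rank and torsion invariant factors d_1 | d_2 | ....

Answer: M ≅ ℤ^2 ⊕ ℤ/4 ⊕ ℤ/12

Derivation:
rank_ℚ(R)=2; free=4−2=2
SNF(R) diag = [4, 12] → torsion [4, 12]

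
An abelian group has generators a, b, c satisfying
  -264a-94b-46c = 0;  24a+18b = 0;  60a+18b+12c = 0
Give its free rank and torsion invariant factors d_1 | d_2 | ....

rank_ℚ(R)=3; free=3−3=0
SNF(R) diag = [2, 6, 12] → torsion [2, 6, 12]

Answer: M ≅ ℤ/2 ⊕ ℤ/6 ⊕ ℤ/12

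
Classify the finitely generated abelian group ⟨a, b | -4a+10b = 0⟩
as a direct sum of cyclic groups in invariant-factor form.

Answer: M ≅ ℤ^1 ⊕ ℤ/2

Derivation:
rank_ℚ(R)=1; free=2−1=1
SNF(R) diag = [2] → torsion [2]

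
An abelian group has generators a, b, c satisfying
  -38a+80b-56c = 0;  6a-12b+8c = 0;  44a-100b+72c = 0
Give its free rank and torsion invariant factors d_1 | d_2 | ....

Answer: M ≅ ℤ/2 ⊕ ℤ/4 ⊕ ℤ/8

Derivation:
rank_ℚ(R)=3; free=3−3=0
SNF(R) diag = [2, 4, 8] → torsion [2, 4, 8]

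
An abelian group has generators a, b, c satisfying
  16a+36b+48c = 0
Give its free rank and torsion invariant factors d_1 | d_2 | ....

Answer: M ≅ ℤ^2 ⊕ ℤ/4

Derivation:
rank_ℚ(R)=1; free=3−1=2
SNF(R) diag = [4] → torsion [4]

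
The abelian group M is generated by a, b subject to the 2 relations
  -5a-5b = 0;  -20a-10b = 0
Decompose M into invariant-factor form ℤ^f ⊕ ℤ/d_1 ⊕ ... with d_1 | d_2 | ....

rank_ℚ(R)=2; free=2−2=0
SNF(R) diag = [5, 10] → torsion [5, 10]

Answer: M ≅ ℤ/5 ⊕ ℤ/10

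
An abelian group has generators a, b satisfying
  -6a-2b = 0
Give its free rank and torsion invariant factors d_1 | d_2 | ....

rank_ℚ(R)=1; free=2−1=1
SNF(R) diag = [2] → torsion [2]

Answer: M ≅ ℤ^1 ⊕ ℤ/2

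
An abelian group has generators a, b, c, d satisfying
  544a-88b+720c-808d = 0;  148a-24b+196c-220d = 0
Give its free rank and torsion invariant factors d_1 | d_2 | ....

Answer: M ≅ ℤ^2 ⊕ ℤ/4 ⊕ ℤ/8

Derivation:
rank_ℚ(R)=2; free=4−2=2
SNF(R) diag = [4, 8] → torsion [4, 8]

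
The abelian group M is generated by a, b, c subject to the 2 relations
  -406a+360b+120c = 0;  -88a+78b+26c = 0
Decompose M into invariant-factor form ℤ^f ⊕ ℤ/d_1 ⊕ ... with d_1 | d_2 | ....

rank_ℚ(R)=2; free=3−2=1
SNF(R) diag = [2, 2] → torsion [2, 2]

Answer: M ≅ ℤ^1 ⊕ ℤ/2 ⊕ ℤ/2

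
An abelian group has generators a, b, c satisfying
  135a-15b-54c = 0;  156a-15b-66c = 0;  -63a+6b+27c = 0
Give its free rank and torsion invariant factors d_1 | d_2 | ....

rank_ℚ(R)=3; free=3−3=0
SNF(R) diag = [3, 3, 9] → torsion [3, 3, 9]

Answer: M ≅ ℤ/3 ⊕ ℤ/3 ⊕ ℤ/9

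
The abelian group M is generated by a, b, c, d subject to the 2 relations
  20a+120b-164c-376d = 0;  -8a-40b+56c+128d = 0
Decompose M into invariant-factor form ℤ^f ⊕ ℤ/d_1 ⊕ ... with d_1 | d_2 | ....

rank_ℚ(R)=2; free=4−2=2
SNF(R) diag = [4, 8] → torsion [4, 8]

Answer: M ≅ ℤ^2 ⊕ ℤ/4 ⊕ ℤ/8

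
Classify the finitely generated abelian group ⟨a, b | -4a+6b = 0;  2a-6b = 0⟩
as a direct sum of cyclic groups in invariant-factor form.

rank_ℚ(R)=2; free=2−2=0
SNF(R) diag = [2, 6] → torsion [2, 6]

Answer: M ≅ ℤ/2 ⊕ ℤ/6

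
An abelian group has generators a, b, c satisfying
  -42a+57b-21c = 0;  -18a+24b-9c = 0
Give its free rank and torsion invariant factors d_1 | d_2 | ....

rank_ℚ(R)=2; free=3−2=1
SNF(R) diag = [3, 3] → torsion [3, 3]

Answer: M ≅ ℤ^1 ⊕ ℤ/3 ⊕ ℤ/3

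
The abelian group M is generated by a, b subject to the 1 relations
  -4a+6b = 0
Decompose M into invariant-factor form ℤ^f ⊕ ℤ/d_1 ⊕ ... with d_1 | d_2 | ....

rank_ℚ(R)=1; free=2−1=1
SNF(R) diag = [2] → torsion [2]

Answer: M ≅ ℤ^1 ⊕ ℤ/2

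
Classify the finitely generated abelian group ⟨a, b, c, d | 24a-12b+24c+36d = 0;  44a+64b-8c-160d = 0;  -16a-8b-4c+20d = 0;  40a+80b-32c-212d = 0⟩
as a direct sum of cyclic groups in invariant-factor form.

Answer: M ≅ ℤ/4 ⊕ ℤ/4 ⊕ ℤ/12 ⊕ ℤ/12

Derivation:
rank_ℚ(R)=4; free=4−4=0
SNF(R) diag = [4, 4, 12, 12] → torsion [4, 4, 12, 12]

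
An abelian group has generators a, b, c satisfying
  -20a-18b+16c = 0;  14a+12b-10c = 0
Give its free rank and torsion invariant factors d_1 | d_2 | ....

rank_ℚ(R)=2; free=3−2=1
SNF(R) diag = [2, 6] → torsion [2, 6]

Answer: M ≅ ℤ^1 ⊕ ℤ/2 ⊕ ℤ/6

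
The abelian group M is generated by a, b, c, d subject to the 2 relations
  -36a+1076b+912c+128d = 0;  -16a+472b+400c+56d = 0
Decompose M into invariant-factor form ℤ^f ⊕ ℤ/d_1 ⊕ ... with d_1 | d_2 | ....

Answer: M ≅ ℤ^2 ⊕ ℤ/4 ⊕ ℤ/8

Derivation:
rank_ℚ(R)=2; free=4−2=2
SNF(R) diag = [4, 8] → torsion [4, 8]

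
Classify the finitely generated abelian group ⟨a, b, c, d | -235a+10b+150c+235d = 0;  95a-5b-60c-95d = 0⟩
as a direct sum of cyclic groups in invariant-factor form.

Answer: M ≅ ℤ^2 ⊕ ℤ/5 ⊕ ℤ/15

Derivation:
rank_ℚ(R)=2; free=4−2=2
SNF(R) diag = [5, 15] → torsion [5, 15]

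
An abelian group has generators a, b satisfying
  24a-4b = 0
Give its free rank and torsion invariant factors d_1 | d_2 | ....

rank_ℚ(R)=1; free=2−1=1
SNF(R) diag = [4] → torsion [4]

Answer: M ≅ ℤ^1 ⊕ ℤ/4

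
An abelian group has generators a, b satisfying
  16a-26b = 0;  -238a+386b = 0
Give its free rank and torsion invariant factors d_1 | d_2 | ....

rank_ℚ(R)=2; free=2−2=0
SNF(R) diag = [2, 6] → torsion [2, 6]

Answer: M ≅ ℤ/2 ⊕ ℤ/6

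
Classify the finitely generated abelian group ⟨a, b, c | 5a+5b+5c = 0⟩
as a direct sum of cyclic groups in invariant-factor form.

rank_ℚ(R)=1; free=3−1=2
SNF(R) diag = [5] → torsion [5]

Answer: M ≅ ℤ^2 ⊕ ℤ/5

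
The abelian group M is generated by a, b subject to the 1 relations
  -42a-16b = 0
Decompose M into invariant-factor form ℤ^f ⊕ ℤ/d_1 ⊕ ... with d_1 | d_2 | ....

Answer: M ≅ ℤ^1 ⊕ ℤ/2

Derivation:
rank_ℚ(R)=1; free=2−1=1
SNF(R) diag = [2] → torsion [2]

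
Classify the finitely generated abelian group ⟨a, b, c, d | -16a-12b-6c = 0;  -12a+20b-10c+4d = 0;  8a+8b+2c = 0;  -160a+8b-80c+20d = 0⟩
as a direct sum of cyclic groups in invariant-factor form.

rank_ℚ(R)=4; free=4−4=0
SNF(R) diag = [2, 4, 4, 4] → torsion [2, 4, 4, 4]

Answer: M ≅ ℤ/2 ⊕ ℤ/4 ⊕ ℤ/4 ⊕ ℤ/4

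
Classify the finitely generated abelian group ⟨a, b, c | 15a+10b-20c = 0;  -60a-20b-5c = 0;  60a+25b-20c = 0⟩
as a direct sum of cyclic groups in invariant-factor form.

Answer: M ≅ ℤ/5 ⊕ ℤ/15 ⊕ ℤ/15

Derivation:
rank_ℚ(R)=3; free=3−3=0
SNF(R) diag = [5, 15, 15] → torsion [5, 15, 15]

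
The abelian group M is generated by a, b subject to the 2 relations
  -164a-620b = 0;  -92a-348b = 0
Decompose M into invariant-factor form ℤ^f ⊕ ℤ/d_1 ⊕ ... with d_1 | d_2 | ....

rank_ℚ(R)=2; free=2−2=0
SNF(R) diag = [4, 8] → torsion [4, 8]

Answer: M ≅ ℤ/4 ⊕ ℤ/8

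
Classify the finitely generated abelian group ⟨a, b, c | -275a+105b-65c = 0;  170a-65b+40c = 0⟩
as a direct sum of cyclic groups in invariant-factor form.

Answer: M ≅ ℤ^1 ⊕ ℤ/5 ⊕ ℤ/5

Derivation:
rank_ℚ(R)=2; free=3−2=1
SNF(R) diag = [5, 5] → torsion [5, 5]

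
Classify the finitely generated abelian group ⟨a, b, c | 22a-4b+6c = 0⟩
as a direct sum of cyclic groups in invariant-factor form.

rank_ℚ(R)=1; free=3−1=2
SNF(R) diag = [2] → torsion [2]

Answer: M ≅ ℤ^2 ⊕ ℤ/2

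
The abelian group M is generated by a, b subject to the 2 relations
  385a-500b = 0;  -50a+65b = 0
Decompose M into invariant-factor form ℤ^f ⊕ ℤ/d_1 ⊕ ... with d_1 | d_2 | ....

rank_ℚ(R)=2; free=2−2=0
SNF(R) diag = [5, 5] → torsion [5, 5]

Answer: M ≅ ℤ/5 ⊕ ℤ/5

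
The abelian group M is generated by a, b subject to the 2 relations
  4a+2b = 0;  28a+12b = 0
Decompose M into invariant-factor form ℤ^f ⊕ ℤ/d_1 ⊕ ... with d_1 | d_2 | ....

rank_ℚ(R)=2; free=2−2=0
SNF(R) diag = [2, 4] → torsion [2, 4]

Answer: M ≅ ℤ/2 ⊕ ℤ/4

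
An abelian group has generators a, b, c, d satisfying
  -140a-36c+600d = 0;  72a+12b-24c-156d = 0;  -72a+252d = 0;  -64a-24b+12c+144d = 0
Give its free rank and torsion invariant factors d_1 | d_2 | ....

rank_ℚ(R)=4; free=4−4=0
SNF(R) diag = [4, 12, 36, 36] → torsion [4, 12, 36, 36]

Answer: M ≅ ℤ/4 ⊕ ℤ/12 ⊕ ℤ/36 ⊕ ℤ/36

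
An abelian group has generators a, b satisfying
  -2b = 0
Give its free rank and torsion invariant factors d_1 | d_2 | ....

rank_ℚ(R)=1; free=2−1=1
SNF(R) diag = [2] → torsion [2]

Answer: M ≅ ℤ^1 ⊕ ℤ/2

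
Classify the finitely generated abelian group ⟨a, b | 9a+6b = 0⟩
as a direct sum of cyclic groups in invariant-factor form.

Answer: M ≅ ℤ^1 ⊕ ℤ/3

Derivation:
rank_ℚ(R)=1; free=2−1=1
SNF(R) diag = [3] → torsion [3]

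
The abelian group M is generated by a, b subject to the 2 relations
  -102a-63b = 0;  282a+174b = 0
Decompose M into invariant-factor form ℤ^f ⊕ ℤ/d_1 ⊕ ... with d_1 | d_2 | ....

rank_ℚ(R)=2; free=2−2=0
SNF(R) diag = [3, 6] → torsion [3, 6]

Answer: M ≅ ℤ/3 ⊕ ℤ/6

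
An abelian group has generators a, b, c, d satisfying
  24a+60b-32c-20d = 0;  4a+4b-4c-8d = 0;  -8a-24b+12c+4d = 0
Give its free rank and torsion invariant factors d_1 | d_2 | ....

rank_ℚ(R)=3; free=4−3=1
SNF(R) diag = [4, 4, 4] → torsion [4, 4, 4]

Answer: M ≅ ℤ^1 ⊕ ℤ/4 ⊕ ℤ/4 ⊕ ℤ/4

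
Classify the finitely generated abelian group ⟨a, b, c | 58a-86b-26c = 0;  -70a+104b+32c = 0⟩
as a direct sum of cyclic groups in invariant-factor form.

rank_ℚ(R)=2; free=3−2=1
SNF(R) diag = [2, 6] → torsion [2, 6]

Answer: M ≅ ℤ^1 ⊕ ℤ/2 ⊕ ℤ/6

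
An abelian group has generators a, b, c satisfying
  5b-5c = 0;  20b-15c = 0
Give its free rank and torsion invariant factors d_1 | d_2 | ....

Answer: M ≅ ℤ^1 ⊕ ℤ/5 ⊕ ℤ/5

Derivation:
rank_ℚ(R)=2; free=3−2=1
SNF(R) diag = [5, 5] → torsion [5, 5]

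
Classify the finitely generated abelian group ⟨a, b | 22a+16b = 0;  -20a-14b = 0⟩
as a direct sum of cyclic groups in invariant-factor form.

rank_ℚ(R)=2; free=2−2=0
SNF(R) diag = [2, 6] → torsion [2, 6]

Answer: M ≅ ℤ/2 ⊕ ℤ/6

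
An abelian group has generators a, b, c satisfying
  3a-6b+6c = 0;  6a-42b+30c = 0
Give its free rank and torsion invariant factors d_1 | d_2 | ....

Answer: M ≅ ℤ^1 ⊕ ℤ/3 ⊕ ℤ/6

Derivation:
rank_ℚ(R)=2; free=3−2=1
SNF(R) diag = [3, 6] → torsion [3, 6]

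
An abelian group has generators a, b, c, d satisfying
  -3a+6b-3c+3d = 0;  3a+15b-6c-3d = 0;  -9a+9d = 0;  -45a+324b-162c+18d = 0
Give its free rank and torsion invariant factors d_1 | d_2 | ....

Answer: M ≅ ℤ/3 ⊕ ℤ/3 ⊕ ℤ/9 ⊕ ℤ/27

Derivation:
rank_ℚ(R)=4; free=4−4=0
SNF(R) diag = [3, 3, 9, 27] → torsion [3, 3, 9, 27]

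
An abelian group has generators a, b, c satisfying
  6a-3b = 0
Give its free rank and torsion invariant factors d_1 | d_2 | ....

rank_ℚ(R)=1; free=3−1=2
SNF(R) diag = [3] → torsion [3]

Answer: M ≅ ℤ^2 ⊕ ℤ/3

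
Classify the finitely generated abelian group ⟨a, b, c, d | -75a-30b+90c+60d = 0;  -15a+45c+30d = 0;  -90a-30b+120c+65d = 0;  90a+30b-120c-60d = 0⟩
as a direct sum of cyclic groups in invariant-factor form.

Answer: M ≅ ℤ/5 ⊕ ℤ/15 ⊕ ℤ/15 ⊕ ℤ/30

Derivation:
rank_ℚ(R)=4; free=4−4=0
SNF(R) diag = [5, 15, 15, 30] → torsion [5, 15, 15, 30]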